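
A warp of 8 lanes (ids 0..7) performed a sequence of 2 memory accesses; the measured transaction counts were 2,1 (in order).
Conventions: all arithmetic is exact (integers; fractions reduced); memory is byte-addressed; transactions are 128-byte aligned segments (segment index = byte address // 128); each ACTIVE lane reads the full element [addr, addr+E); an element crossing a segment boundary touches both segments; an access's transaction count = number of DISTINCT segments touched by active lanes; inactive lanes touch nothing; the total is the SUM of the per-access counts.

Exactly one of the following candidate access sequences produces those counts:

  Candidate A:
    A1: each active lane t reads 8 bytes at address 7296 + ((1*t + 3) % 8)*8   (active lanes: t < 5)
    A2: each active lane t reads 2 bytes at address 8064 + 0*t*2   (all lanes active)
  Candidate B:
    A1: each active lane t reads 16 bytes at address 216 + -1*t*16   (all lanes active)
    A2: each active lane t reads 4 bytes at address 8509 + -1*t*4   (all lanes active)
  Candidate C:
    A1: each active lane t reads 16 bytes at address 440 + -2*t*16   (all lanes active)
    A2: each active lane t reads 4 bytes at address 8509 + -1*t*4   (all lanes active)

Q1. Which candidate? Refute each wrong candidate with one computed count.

A: A1 gives 1 transaction, not 2
C: A1 gives 3 transactions, not 2
B: all counts match (2,1)

Answer: B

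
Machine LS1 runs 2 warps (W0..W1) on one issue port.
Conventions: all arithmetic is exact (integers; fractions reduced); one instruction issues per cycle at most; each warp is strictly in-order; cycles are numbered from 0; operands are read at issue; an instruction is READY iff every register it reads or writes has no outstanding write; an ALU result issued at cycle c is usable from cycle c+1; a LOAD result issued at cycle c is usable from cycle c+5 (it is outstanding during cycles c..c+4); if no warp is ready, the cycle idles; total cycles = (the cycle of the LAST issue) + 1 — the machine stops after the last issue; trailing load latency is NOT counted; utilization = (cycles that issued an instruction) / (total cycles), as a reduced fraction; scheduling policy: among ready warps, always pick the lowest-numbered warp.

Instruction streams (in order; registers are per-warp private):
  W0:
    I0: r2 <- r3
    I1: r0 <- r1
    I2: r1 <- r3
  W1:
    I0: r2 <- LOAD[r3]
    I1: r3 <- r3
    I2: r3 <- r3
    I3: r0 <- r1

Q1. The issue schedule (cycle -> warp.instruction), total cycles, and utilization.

cycle 0: W0.I0
cycle 1: W0.I1
cycle 2: W0.I2
cycle 3: W1.I0
cycle 4: W1.I1
cycle 5: W1.I2
cycle 6: W1.I3

Answer: 7 cycles, utilization 1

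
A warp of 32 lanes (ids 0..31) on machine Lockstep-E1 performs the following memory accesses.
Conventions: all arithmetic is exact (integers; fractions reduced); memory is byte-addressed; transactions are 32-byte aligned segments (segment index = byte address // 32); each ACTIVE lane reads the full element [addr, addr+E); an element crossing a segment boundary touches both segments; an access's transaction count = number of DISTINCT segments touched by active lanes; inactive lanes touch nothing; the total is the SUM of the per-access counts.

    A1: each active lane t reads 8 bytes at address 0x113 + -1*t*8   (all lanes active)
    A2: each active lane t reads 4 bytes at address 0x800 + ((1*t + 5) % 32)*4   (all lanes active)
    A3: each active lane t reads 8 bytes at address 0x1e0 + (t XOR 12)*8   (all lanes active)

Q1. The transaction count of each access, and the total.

A1: 9 transactions
A2: 4 transactions
A3: 8 transactions

Answer: 9,4,8; total 21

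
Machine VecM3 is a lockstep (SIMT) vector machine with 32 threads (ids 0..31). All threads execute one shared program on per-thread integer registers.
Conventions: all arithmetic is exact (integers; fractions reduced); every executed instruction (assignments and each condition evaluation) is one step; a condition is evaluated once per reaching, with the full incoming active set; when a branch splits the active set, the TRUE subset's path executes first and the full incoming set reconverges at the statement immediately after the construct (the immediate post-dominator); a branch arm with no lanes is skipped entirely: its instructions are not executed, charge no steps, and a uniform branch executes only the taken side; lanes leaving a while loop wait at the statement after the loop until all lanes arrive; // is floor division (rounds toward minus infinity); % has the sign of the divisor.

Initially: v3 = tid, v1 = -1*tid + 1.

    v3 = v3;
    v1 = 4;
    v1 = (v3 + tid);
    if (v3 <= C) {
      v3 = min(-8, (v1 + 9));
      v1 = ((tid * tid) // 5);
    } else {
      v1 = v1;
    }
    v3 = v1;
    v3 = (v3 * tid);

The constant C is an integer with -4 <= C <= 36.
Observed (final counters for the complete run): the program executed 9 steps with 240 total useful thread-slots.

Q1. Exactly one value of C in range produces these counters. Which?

Answer: C = 15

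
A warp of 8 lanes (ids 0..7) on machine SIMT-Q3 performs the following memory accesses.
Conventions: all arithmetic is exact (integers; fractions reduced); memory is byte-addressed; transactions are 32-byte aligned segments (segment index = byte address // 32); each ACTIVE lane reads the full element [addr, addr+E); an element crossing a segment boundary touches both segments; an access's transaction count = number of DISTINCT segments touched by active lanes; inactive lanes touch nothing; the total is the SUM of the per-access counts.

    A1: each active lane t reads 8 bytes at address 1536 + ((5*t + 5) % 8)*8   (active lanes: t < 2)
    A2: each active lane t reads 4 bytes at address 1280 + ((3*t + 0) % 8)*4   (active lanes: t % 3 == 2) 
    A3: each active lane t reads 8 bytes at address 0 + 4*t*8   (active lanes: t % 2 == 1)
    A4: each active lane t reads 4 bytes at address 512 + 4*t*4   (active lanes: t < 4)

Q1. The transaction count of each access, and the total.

A1: 2 transactions
A2: 1 transaction
A3: 4 transactions
A4: 2 transactions

Answer: 2,1,4,2; total 9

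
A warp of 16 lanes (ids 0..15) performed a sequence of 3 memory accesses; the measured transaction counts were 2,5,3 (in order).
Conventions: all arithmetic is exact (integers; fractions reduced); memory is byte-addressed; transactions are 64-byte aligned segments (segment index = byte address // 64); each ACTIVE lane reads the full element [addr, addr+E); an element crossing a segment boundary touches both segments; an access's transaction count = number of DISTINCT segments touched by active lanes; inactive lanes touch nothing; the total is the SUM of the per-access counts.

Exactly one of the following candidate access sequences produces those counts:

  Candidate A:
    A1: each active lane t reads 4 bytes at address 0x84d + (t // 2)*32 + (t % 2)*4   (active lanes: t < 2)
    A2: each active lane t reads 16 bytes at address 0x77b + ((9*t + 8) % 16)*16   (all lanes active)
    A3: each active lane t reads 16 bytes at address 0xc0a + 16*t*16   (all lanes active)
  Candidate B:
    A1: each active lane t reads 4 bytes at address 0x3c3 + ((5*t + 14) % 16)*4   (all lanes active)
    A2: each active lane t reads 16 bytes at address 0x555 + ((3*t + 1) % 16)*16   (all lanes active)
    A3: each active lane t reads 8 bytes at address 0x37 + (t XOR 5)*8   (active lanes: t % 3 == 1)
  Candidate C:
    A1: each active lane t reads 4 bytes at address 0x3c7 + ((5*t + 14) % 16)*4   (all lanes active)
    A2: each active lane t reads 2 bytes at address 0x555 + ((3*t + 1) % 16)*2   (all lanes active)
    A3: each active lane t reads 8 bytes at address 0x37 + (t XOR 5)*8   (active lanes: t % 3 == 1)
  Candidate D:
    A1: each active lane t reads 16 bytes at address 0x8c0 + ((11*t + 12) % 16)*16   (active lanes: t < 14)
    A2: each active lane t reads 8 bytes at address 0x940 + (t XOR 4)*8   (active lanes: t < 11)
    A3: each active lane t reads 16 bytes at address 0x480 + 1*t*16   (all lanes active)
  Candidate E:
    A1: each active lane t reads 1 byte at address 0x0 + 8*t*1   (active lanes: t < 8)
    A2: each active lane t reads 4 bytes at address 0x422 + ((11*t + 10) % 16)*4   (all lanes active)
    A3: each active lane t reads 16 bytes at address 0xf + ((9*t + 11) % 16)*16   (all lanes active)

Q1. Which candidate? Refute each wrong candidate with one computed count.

A: A1 gives 1 transaction, not 2
C: A2 gives 1 transaction, not 5
D: A1 gives 4 transactions, not 2
E: A1 gives 1 transaction, not 2
B: all counts match (2,5,3)

Answer: B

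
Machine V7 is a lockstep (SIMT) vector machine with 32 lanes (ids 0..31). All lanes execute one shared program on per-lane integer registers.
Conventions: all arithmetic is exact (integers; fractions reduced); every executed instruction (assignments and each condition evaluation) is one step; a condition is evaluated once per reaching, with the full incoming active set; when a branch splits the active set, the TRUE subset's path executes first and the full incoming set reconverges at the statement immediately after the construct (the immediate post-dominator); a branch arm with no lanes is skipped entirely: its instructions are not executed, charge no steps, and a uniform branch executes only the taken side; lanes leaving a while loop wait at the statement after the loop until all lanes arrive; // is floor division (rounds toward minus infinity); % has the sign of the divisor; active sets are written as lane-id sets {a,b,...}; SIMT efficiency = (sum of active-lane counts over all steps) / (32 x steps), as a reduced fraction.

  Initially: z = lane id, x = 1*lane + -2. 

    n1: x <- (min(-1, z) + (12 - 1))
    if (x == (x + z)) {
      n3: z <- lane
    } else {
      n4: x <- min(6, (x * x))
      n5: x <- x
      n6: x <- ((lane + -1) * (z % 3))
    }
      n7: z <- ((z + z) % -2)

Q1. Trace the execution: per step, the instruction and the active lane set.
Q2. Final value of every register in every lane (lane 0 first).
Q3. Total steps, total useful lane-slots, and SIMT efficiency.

step 0: x <- (min(-1, z) + (12 - 1)) {0,1,2,3,4,5,6,7,8,9,10,11,12,13,14,15,16,17,18,19,20,21,22,23,24,25,26,27,28,29,30,31}
step 1: eval (x == (x + z))          {0,1,2,3,4,5,6,7,8,9,10,11,12,13,14,15,16,17,18,19,20,21,22,23,24,25,26,27,28,29,30,31}
step 2: z <- lane                    {0}
step 3: x <- min(6, (x * x))         {1,2,3,4,5,6,7,8,9,10,11,12,13,14,15,16,17,18,19,20,21,22,23,24,25,26,27,28,29,30,31}
step 4: x <- x                       {1,2,3,4,5,6,7,8,9,10,11,12,13,14,15,16,17,18,19,20,21,22,23,24,25,26,27,28,29,30,31}
step 5: x <- ((lane + -1) * (z % 3)) {1,2,3,4,5,6,7,8,9,10,11,12,13,14,15,16,17,18,19,20,21,22,23,24,25,26,27,28,29,30,31}
step 6: z <- ((z + z) % -2)          {0,1,2,3,4,5,6,7,8,9,10,11,12,13,14,15,16,17,18,19,20,21,22,23,24,25,26,27,28,29,30,31}

Answer: 7 steps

z: 0,0,0,0,0,0,0,0,0,0,0,0,0,0,0,0,0,0,0,0,0,0,0,0,0,0,0,0,0,0,0,0
x: 10,0,2,0,3,8,0,6,14,0,9,20,0,12,26,0,15,32,0,18,38,0,21,44,0,24,50,0,27,56,0,30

steps = 7; useful = 190; efficiency = 190/224 = 95/112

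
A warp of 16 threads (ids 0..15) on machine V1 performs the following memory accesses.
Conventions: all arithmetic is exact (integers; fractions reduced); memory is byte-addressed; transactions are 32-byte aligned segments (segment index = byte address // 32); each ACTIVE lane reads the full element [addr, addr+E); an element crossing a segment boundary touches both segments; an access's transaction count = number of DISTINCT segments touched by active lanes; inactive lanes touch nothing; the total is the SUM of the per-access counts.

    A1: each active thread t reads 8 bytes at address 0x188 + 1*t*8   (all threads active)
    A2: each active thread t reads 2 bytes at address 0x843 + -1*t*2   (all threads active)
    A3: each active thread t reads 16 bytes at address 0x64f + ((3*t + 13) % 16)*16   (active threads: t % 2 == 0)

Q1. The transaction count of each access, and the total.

A1: 5 transactions
A2: 2 transactions
A3: 9 transactions

Answer: 5,2,9; total 16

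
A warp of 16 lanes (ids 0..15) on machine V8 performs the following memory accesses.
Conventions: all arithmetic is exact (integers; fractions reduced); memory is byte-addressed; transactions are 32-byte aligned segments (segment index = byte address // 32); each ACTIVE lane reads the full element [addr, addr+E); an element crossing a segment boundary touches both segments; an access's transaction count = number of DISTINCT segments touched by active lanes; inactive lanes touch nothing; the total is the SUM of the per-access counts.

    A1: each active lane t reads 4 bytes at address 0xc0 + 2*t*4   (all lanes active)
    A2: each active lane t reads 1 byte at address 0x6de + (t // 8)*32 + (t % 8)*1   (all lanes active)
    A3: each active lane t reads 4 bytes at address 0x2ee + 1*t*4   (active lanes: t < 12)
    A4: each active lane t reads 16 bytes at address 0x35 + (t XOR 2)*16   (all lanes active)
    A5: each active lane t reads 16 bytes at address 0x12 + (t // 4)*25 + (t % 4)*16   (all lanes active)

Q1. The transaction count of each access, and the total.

A1: 4 transactions
A2: 3 transactions
A3: 2 transactions
A4: 9 transactions
A5: 5 transactions

Answer: 4,3,2,9,5; total 23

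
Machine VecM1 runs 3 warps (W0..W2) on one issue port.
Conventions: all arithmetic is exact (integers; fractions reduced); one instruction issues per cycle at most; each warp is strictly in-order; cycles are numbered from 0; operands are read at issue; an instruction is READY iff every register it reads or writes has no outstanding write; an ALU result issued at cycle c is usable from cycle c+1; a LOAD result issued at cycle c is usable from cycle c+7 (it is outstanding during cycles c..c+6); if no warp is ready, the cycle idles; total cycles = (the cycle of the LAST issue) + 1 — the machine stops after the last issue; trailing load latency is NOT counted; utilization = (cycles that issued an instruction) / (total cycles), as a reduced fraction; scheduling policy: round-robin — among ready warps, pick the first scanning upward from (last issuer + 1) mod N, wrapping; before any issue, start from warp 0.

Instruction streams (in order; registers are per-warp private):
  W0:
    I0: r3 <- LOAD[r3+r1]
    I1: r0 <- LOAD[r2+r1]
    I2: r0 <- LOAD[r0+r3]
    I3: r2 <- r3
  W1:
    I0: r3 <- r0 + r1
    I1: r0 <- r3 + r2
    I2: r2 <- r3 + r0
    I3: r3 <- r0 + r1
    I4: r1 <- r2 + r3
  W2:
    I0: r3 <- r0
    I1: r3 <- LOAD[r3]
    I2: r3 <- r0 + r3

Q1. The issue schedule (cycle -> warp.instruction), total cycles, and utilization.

cycle 0: W0.I0
cycle 1: W1.I0
cycle 2: W2.I0
cycle 3: W0.I1
cycle 4: W1.I1
cycle 5: W2.I1
cycle 6: W1.I2
cycle 7: W1.I3
cycle 8: W1.I4
cycle 9: idle
cycle 10: W0.I2
cycle 11: W0.I3
cycle 12: W2.I2

Answer: 13 cycles, utilization 12/13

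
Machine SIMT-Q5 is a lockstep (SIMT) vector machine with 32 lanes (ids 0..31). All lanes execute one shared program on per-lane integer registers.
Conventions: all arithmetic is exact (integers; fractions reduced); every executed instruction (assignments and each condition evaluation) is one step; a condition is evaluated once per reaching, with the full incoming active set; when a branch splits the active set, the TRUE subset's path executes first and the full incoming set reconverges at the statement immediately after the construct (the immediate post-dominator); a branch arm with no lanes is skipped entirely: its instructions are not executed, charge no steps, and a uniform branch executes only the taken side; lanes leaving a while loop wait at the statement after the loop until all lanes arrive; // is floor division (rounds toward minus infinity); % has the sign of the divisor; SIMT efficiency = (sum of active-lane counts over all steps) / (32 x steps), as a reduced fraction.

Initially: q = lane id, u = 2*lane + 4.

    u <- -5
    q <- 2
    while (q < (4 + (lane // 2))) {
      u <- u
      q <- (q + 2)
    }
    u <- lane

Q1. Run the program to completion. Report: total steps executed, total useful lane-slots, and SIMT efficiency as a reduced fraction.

Answer: 31 steps, 608 useful, 19/31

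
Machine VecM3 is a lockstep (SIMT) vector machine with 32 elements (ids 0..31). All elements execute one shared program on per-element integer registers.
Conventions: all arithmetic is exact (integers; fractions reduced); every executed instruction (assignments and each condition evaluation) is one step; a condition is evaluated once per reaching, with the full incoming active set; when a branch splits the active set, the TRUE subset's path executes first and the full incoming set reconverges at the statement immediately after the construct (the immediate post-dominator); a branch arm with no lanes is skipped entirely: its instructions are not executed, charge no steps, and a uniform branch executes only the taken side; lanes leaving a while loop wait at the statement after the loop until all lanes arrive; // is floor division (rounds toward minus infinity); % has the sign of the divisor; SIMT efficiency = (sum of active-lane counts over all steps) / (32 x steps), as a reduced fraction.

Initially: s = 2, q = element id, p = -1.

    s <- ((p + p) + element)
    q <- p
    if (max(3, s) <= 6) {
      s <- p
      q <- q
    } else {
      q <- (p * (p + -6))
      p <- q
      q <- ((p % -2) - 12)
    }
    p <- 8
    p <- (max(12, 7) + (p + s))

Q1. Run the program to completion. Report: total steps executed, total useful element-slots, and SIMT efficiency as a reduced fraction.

Answer: 10 steps, 247 useful, 247/320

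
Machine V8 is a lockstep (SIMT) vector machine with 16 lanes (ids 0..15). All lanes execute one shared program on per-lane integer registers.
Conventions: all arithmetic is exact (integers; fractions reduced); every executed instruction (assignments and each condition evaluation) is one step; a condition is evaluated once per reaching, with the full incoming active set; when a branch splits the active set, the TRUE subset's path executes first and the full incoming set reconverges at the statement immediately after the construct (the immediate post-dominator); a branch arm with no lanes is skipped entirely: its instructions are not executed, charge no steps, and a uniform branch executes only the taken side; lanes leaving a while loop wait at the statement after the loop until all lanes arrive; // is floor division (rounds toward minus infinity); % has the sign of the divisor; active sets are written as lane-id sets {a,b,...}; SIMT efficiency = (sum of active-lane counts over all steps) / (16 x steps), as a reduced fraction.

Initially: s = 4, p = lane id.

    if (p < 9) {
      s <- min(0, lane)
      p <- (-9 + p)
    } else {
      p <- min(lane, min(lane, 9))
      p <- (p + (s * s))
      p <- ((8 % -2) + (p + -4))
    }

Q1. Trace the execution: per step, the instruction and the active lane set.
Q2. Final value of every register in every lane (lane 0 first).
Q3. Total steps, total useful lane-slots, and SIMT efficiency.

step 0: eval (p < 9)                 {0,1,2,3,4,5,6,7,8,9,10,11,12,13,14,15}
step 1: s <- min(0, lane)            {0,1,2,3,4,5,6,7,8}
step 2: p <- (-9 + p)                {0,1,2,3,4,5,6,7,8}
step 3: p <- min(lane, min(lane, 9)) {9,10,11,12,13,14,15}
step 4: p <- (p + (s * s))           {9,10,11,12,13,14,15}
step 5: p <- ((8 % -2) + (p + -4))   {9,10,11,12,13,14,15}

Answer: 6 steps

s: 0,0,0,0,0,0,0,0,0,4,4,4,4,4,4,4
p: -9,-8,-7,-6,-5,-4,-3,-2,-1,21,21,21,21,21,21,21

steps = 6; useful = 55; efficiency = 55/96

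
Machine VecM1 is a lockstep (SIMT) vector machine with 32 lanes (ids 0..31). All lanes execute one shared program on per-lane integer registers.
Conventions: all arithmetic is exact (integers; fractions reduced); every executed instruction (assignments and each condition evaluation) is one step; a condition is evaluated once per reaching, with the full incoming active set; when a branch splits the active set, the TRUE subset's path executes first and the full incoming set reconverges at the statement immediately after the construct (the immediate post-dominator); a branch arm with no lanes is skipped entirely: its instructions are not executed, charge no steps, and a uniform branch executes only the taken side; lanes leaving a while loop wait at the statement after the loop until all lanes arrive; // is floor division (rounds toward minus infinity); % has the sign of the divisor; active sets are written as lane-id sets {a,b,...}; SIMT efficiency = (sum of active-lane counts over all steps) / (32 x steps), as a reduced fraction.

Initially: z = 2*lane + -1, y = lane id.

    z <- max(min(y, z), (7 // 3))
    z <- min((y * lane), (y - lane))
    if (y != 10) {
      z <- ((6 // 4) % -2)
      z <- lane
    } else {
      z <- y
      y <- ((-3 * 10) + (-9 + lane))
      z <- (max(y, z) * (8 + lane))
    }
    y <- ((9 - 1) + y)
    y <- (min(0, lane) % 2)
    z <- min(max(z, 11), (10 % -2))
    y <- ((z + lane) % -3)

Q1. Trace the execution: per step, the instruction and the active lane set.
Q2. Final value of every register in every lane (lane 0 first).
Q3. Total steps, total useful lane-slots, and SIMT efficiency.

step 0: z <- max(min(y, z), (7 // 3)) {0,1,2,3,4,5,6,7,8,9,10,11,12,13,14,15,16,17,18,19,20,21,22,23,24,25,26,27,28,29,30,31}
step 1: z <- min((y * lane), (y - lane)) {0,1,2,3,4,5,6,7,8,9,10,11,12,13,14,15,16,17,18,19,20,21,22,23,24,25,26,27,28,29,30,31}
step 2: eval (y != 10)               {0,1,2,3,4,5,6,7,8,9,10,11,12,13,14,15,16,17,18,19,20,21,22,23,24,25,26,27,28,29,30,31}
step 3: z <- ((6 // 4) % -2)         {0,1,2,3,4,5,6,7,8,9,11,12,13,14,15,16,17,18,19,20,21,22,23,24,25,26,27,28,29,30,31}
step 4: z <- lane                    {0,1,2,3,4,5,6,7,8,9,11,12,13,14,15,16,17,18,19,20,21,22,23,24,25,26,27,28,29,30,31}
step 5: z <- y                       {10}
step 6: y <- ((-3 * 10) + (-9 + lane)) {10}
step 7: z <- (max(y, z) * (8 + lane)) {10}
step 8: y <- ((9 - 1) + y)           {0,1,2,3,4,5,6,7,8,9,10,11,12,13,14,15,16,17,18,19,20,21,22,23,24,25,26,27,28,29,30,31}
step 9: y <- (min(0, lane) % 2)      {0,1,2,3,4,5,6,7,8,9,10,11,12,13,14,15,16,17,18,19,20,21,22,23,24,25,26,27,28,29,30,31}
step 10: z <- min(max(z, 11), (10 % -2)) {0,1,2,3,4,5,6,7,8,9,10,11,12,13,14,15,16,17,18,19,20,21,22,23,24,25,26,27,28,29,30,31}
step 11: y <- ((z + lane) % -3)       {0,1,2,3,4,5,6,7,8,9,10,11,12,13,14,15,16,17,18,19,20,21,22,23,24,25,26,27,28,29,30,31}

Answer: 12 steps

z: 0,0,0,0,0,0,0,0,0,0,0,0,0,0,0,0,0,0,0,0,0,0,0,0,0,0,0,0,0,0,0,0
y: 0,-2,-1,0,-2,-1,0,-2,-1,0,-2,-1,0,-2,-1,0,-2,-1,0,-2,-1,0,-2,-1,0,-2,-1,0,-2,-1,0,-2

steps = 12; useful = 289; efficiency = 289/384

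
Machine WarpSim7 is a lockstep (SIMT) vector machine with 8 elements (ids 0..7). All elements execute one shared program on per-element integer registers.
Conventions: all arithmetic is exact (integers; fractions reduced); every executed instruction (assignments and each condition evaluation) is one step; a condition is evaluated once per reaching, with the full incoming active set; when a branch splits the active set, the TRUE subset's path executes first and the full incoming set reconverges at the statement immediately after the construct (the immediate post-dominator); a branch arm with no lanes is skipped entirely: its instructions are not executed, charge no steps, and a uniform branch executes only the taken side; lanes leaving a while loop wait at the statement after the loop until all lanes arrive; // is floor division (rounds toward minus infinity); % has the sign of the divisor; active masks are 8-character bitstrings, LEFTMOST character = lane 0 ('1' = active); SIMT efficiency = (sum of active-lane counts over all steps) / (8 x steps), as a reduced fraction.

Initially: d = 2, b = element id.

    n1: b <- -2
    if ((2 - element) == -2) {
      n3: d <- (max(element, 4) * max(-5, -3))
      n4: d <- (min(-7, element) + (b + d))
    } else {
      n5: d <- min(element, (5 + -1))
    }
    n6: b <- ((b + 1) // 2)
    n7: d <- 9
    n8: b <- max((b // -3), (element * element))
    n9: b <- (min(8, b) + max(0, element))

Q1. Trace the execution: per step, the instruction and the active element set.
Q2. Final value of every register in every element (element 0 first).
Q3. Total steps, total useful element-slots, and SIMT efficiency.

step 0: b <- -2                      11111111
step 1: eval ((2 - element) == -2)   11111111
step 2: d <- (max(element, 4) * max(-5, -3)) 00001000
step 3: d <- (min(-7, element) + (b + d)) 00001000
step 4: d <- min(element, (5 + -1))  11110111
step 5: b <- ((b + 1) // 2)          11111111
step 6: d <- 9                       11111111
step 7: b <- max((b // -3), (element * element)) 11111111
step 8: b <- (min(8, b) + max(0, element)) 11111111

Answer: 9 steps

d: 9,9,9,9,9,9,9,9
b: 0,2,6,11,12,13,14,15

steps = 9; useful = 57; efficiency = 57/72 = 19/24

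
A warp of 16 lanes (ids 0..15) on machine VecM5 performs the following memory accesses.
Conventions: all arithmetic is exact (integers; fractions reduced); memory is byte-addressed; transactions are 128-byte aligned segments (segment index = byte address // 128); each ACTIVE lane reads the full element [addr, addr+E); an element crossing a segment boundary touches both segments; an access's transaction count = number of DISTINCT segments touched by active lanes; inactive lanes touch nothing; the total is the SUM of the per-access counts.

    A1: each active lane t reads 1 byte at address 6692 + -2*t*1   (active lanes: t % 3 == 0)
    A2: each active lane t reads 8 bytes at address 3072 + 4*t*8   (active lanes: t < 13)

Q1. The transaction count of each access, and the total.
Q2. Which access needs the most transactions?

A1: 1 transaction
A2: 4 transactions

Answer: 1,4; total 5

Answer: A2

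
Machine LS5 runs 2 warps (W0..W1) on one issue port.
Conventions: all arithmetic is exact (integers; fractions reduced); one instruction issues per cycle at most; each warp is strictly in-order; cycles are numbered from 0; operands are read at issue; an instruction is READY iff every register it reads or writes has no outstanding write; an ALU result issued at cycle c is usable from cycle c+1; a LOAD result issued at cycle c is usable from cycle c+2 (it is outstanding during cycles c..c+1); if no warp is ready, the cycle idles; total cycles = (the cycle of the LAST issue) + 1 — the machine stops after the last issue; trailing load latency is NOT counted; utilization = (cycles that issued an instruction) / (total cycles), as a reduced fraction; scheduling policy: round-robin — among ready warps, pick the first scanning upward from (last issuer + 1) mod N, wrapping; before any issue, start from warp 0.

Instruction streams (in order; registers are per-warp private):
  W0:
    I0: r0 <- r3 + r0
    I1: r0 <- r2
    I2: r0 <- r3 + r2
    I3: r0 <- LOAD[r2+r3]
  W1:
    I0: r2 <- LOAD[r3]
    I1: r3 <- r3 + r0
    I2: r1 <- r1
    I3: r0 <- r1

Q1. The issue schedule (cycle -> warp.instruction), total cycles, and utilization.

cycle 0: W0.I0
cycle 1: W1.I0
cycle 2: W0.I1
cycle 3: W1.I1
cycle 4: W0.I2
cycle 5: W1.I2
cycle 6: W0.I3
cycle 7: W1.I3

Answer: 8 cycles, utilization 1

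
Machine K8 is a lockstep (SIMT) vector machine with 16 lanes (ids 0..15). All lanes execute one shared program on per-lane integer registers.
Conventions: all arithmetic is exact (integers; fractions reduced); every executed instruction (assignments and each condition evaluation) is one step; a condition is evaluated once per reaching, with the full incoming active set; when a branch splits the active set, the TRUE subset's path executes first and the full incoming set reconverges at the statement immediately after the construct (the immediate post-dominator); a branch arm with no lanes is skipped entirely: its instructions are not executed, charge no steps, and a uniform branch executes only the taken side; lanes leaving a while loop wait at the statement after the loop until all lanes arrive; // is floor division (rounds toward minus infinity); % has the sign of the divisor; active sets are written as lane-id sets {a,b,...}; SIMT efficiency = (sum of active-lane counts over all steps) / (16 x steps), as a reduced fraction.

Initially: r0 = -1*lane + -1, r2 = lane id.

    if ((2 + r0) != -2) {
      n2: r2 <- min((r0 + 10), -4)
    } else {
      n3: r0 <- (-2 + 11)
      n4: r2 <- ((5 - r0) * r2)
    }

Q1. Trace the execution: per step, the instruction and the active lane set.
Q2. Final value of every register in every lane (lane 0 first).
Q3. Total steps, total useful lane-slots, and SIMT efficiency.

step 0: eval ((2 + r0) != -2)        {0,1,2,3,4,5,6,7,8,9,10,11,12,13,14,15}
step 1: r2 <- min((r0 + 10), -4)     {0,1,2,4,5,6,7,8,9,10,11,12,13,14,15}
step 2: r0 <- (-2 + 11)              {3}
step 3: r2 <- ((5 - r0) * r2)        {3}

Answer: 4 steps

r0: -1,-2,-3,9,-5,-6,-7,-8,-9,-10,-11,-12,-13,-14,-15,-16
r2: -4,-4,-4,-12,-4,-4,-4,-4,-4,-4,-4,-4,-4,-4,-5,-6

steps = 4; useful = 33; efficiency = 33/64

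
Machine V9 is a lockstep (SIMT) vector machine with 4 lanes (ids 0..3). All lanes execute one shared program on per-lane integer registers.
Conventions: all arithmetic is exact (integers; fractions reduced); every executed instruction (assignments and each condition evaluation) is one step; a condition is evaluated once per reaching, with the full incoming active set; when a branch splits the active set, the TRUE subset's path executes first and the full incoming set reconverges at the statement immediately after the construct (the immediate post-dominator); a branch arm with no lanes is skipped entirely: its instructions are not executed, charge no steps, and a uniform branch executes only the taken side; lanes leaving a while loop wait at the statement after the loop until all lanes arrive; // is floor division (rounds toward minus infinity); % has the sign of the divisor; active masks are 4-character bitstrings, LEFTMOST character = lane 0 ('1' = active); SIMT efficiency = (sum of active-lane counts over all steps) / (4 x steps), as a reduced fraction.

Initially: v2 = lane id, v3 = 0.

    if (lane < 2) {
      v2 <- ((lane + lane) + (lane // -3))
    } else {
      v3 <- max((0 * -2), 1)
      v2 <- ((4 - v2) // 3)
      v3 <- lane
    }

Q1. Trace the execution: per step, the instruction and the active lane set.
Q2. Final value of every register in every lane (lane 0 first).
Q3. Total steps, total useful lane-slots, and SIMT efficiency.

step 0: eval (lane < 2)              1111
step 1: v2 <- ((lane + lane) + (lane // -3)) 1100
step 2: v3 <- max((0 * -2), 1)       0011
step 3: v2 <- ((4 - v2) // 3)        0011
step 4: v3 <- lane                   0011

Answer: 5 steps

v2: 0,1,0,0
v3: 0,0,2,3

steps = 5; useful = 12; efficiency = 12/20 = 3/5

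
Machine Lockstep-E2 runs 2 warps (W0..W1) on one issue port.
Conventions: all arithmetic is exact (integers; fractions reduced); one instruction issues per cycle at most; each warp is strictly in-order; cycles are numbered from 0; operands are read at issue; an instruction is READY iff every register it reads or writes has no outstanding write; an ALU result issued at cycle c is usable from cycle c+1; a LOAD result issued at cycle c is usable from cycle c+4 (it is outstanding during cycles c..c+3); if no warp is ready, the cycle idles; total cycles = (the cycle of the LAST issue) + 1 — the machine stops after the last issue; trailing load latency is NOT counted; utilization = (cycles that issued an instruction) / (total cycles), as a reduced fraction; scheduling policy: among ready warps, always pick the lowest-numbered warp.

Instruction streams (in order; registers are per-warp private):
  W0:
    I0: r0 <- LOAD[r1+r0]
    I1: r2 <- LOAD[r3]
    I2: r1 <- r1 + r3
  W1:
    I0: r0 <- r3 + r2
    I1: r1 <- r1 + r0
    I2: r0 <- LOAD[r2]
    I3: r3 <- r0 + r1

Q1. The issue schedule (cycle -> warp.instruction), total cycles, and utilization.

cycle 0: W0.I0
cycle 1: W0.I1
cycle 2: W0.I2
cycle 3: W1.I0
cycle 4: W1.I1
cycle 5: W1.I2
cycle 6: idle
cycle 7: idle
cycle 8: idle
cycle 9: W1.I3

Answer: 10 cycles, utilization 7/10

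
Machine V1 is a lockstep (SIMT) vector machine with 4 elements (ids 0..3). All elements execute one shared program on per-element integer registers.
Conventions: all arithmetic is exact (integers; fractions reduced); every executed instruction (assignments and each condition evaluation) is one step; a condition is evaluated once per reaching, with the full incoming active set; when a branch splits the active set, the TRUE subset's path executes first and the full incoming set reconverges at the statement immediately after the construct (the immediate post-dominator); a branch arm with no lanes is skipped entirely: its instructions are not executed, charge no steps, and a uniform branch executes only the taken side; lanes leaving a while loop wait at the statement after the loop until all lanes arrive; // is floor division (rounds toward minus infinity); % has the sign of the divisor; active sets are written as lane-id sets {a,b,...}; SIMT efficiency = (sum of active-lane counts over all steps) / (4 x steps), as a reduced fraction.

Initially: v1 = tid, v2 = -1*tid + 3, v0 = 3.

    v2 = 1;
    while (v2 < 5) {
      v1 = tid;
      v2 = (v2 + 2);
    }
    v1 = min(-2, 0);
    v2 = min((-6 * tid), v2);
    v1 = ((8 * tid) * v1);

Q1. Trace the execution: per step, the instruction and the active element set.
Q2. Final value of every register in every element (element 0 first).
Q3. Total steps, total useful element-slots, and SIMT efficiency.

step 0: v2 <- 1                      {0,1,2,3}
step 1: eval (v2 < 5)                {0,1,2,3}
step 2: v1 <- tid                    {0,1,2,3}
step 3: v2 <- (v2 + 2)               {0,1,2,3}
step 4: eval (v2 < 5)                {0,1,2,3}
step 5: v1 <- tid                    {0,1,2,3}
step 6: v2 <- (v2 + 2)               {0,1,2,3}
step 7: eval (v2 < 5)                {0,1,2,3}
step 8: v1 <- min(-2, 0)             {0,1,2,3}
step 9: v2 <- min((-6 * tid), v2)    {0,1,2,3}
step 10: v1 <- ((8 * tid) * v1)       {0,1,2,3}

Answer: 11 steps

v1: 0,-16,-32,-48
v2: 0,-6,-12,-18
v0: 3,3,3,3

steps = 11; useful = 44; efficiency = 44/44 = 1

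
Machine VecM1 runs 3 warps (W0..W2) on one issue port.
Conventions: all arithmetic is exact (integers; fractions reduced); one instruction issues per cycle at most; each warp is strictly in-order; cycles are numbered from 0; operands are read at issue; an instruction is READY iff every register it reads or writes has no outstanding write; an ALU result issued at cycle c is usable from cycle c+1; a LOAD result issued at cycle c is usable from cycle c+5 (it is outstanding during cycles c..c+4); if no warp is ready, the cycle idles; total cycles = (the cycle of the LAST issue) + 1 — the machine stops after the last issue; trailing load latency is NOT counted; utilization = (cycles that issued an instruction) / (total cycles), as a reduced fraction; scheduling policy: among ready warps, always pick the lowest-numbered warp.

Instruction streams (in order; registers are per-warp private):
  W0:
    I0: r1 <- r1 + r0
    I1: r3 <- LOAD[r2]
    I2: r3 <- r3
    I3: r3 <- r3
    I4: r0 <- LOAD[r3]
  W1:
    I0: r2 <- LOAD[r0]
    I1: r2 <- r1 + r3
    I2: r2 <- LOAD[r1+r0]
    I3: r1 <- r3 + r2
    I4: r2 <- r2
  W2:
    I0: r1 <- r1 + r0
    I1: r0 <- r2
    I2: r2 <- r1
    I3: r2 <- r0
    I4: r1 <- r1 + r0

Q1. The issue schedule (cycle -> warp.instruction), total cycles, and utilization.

cycle 0: W0.I0
cycle 1: W0.I1
cycle 2: W1.I0
cycle 3: W2.I0
cycle 4: W2.I1
cycle 5: W2.I2
cycle 6: W0.I2
cycle 7: W0.I3
cycle 8: W0.I4
cycle 9: W1.I1
cycle 10: W1.I2
cycle 11: W2.I3
cycle 12: W2.I4
cycle 13: idle
cycle 14: idle
cycle 15: W1.I3
cycle 16: W1.I4

Answer: 17 cycles, utilization 15/17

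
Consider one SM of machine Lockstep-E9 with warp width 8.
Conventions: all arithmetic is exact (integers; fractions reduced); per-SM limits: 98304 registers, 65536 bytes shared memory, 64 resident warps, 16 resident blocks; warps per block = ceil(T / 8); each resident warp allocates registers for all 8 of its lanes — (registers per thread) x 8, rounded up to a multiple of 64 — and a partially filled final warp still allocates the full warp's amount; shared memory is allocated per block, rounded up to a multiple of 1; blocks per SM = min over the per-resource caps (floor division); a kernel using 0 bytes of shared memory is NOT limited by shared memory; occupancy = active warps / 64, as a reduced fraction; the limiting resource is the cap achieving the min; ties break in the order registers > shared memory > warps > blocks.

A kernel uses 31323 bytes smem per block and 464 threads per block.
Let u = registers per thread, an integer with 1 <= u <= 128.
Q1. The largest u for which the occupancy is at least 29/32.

Answer: u = 128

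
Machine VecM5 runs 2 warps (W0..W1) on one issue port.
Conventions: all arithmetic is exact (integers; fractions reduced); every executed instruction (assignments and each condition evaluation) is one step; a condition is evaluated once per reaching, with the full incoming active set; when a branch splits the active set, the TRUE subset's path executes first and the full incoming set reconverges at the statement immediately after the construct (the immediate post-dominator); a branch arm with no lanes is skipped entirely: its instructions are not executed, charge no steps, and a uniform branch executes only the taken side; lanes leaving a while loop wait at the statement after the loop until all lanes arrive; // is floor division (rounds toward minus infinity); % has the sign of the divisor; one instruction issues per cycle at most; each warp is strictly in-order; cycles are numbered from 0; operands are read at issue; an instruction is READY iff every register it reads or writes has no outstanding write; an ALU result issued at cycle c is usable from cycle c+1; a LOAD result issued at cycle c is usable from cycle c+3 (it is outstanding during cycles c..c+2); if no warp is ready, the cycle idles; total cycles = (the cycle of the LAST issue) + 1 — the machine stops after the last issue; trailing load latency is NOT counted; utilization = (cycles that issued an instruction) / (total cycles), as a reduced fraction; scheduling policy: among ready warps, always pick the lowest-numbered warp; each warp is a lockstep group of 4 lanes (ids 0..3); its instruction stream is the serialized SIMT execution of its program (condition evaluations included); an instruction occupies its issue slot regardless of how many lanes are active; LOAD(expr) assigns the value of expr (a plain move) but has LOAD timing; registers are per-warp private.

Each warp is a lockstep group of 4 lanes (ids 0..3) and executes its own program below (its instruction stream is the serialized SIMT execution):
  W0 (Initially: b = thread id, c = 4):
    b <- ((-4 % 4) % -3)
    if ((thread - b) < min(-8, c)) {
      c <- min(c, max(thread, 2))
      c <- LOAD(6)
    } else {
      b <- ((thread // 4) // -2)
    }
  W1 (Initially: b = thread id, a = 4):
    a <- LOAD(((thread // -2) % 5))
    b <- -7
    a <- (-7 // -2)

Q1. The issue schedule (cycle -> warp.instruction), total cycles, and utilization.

cycle 0: W0.I0
cycle 1: W0.I1
cycle 2: W0.I2
cycle 3: W1.I0
cycle 4: W1.I1
cycle 5: idle
cycle 6: W1.I2

Answer: 7 cycles, utilization 6/7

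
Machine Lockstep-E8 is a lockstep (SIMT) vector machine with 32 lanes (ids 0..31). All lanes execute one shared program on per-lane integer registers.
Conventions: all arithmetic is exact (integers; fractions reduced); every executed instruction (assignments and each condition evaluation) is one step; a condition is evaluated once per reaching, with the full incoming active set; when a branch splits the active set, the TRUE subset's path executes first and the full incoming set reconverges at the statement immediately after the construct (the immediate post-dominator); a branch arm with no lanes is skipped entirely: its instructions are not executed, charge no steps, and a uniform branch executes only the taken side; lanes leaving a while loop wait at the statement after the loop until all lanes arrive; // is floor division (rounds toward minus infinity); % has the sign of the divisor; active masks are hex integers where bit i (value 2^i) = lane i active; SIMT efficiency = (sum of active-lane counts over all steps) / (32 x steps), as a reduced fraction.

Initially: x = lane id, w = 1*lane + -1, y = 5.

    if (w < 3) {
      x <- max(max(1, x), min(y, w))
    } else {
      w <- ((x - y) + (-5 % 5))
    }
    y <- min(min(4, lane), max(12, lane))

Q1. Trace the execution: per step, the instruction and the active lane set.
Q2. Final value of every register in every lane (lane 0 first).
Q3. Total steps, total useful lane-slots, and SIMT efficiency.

step 0: eval (w < 3)                 0xffffffff
step 1: x <- max(max(1, x), min(y, w)) 0x0000000f
step 2: w <- ((x - y) + (-5 % 5))    0xfffffff0
step 3: y <- min(min(4, lane), max(12, lane)) 0xffffffff

Answer: 4 steps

x: 1,1,2,3,4,5,6,7,8,9,10,11,12,13,14,15,16,17,18,19,20,21,22,23,24,25,26,27,28,29,30,31
w: -1,0,1,2,-1,0,1,2,3,4,5,6,7,8,9,10,11,12,13,14,15,16,17,18,19,20,21,22,23,24,25,26
y: 0,1,2,3,4,4,4,4,4,4,4,4,4,4,4,4,4,4,4,4,4,4,4,4,4,4,4,4,4,4,4,4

steps = 4; useful = 96; efficiency = 96/128 = 3/4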